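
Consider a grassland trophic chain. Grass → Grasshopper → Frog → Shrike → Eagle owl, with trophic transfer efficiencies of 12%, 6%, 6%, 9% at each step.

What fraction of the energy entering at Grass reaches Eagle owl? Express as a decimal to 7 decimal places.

0.0000389

Product of link efficiencies: 0.12 × 0.06 × 0.06 × 0.09 = 0.00003888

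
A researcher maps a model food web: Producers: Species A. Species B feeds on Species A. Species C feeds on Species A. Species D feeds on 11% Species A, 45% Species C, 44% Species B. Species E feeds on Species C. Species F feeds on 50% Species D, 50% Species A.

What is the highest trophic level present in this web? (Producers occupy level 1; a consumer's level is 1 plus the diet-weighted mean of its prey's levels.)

3

Species B: 1 + 1 = 2
Species C: 1 + 1 = 2
Species D: 1 + (0.11×1 + 0.45×2 + 0.44×2) = 2.89
Species E: 1 + 2 = 3
Species F: 1 + (0.5×2.89 + 0.5×1) = 2.945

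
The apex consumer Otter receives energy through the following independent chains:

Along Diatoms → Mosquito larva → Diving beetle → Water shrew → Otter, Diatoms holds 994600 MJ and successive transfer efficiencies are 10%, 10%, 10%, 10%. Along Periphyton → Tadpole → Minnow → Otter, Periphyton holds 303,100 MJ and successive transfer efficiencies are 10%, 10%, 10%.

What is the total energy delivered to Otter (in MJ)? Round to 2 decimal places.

402.56 MJ

Via Diatoms: 994600 × 0.1 × 0.1 × 0.1 × 0.1 = 99.46 MJ
Via Periphyton: 303100 × 0.1 × 0.1 × 0.1 = 303.1 MJ
Total at Otter: 99.46 + 303.1 = 402.56 MJ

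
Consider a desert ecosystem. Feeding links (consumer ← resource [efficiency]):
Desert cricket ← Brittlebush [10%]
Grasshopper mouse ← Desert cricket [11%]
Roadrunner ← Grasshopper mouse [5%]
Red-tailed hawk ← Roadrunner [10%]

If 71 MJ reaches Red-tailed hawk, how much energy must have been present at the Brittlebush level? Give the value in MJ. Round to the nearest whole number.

Cumulative transfer efficiency: 0.1 × 0.11 × 0.05 × 0.1 = 0.000055
Brittlebush energy = 71 / 0.000055 = 1290909 MJ

1290909 MJ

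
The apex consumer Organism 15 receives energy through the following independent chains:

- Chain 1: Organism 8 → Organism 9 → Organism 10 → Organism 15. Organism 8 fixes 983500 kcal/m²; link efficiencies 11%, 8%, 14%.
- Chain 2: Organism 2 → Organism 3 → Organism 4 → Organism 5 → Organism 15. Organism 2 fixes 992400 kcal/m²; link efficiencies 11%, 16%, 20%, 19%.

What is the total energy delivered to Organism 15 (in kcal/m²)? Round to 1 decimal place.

Chain 1: 983500 × 0.11 × 0.08 × 0.14 = 1211.672 kcal/m²
Chain 2: 992400 × 0.11 × 0.16 × 0.2 × 0.19 = 663.71712 kcal/m²
Total at Organism 15: 1211.672 + 663.71712 = 1875.38912 kcal/m²

1875.4 kcal/m²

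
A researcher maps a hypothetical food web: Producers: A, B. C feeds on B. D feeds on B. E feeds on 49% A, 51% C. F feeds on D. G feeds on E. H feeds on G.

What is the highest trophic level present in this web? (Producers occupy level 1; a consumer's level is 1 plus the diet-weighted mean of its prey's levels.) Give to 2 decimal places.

4.51

C: 1 + 1 = 2
D: 1 + 1 = 2
E: 1 + (0.49×1 + 0.51×2) = 2.51
F: 1 + 2 = 3
G: 1 + 2.51 = 3.51
H: 1 + 3.51 = 4.51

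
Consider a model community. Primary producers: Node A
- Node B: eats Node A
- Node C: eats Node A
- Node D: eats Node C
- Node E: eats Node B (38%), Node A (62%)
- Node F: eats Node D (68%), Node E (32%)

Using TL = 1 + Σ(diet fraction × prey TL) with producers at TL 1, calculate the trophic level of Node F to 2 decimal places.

Node B: 1 + 1 = 2
Node C: 1 + 1 = 2
Node D: 1 + 2 = 3
Node E: 1 + (0.38×2 + 0.62×1) = 2.38
Node F: 1 + (0.68×3 + 0.32×2.38) = 3.8016

3.80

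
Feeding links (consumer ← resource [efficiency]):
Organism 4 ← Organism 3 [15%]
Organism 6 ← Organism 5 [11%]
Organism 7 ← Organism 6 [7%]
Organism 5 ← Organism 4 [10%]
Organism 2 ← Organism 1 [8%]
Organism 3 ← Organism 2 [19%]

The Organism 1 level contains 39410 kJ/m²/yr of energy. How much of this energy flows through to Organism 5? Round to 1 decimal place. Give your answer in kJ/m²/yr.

Organism 2: 39410 × 0.08 = 3152.8 kJ/m²/yr
Organism 3: 3152.8 × 0.19 = 599.032 kJ/m²/yr
Organism 4: 599.032 × 0.15 = 89.8548 kJ/m²/yr
Organism 5: 89.8548 × 0.1 = 8.98548 kJ/m²/yr

9.0 kJ/m²/yr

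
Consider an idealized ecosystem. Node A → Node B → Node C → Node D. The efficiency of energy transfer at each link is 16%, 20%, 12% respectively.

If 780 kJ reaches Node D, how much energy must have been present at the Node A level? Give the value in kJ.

203125 kJ

Cumulative transfer efficiency: 0.16 × 0.2 × 0.12 = 0.00384
Node A energy = 780 / 0.00384 = 203125 kJ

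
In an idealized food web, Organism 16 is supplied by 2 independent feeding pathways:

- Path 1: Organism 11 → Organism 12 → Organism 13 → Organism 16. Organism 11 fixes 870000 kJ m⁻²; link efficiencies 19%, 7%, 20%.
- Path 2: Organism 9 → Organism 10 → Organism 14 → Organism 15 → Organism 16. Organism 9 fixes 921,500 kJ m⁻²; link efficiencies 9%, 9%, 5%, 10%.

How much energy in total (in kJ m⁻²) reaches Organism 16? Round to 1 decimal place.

2351.5 kJ m⁻²

Path 1: 870000 × 0.19 × 0.07 × 0.2 = 2314.2 kJ m⁻²
Path 2: 921500 × 0.09 × 0.09 × 0.05 × 0.1 = 37.32075 kJ m⁻²
Total at Organism 16: 2314.2 + 37.32075 = 2351.52075 kJ m⁻²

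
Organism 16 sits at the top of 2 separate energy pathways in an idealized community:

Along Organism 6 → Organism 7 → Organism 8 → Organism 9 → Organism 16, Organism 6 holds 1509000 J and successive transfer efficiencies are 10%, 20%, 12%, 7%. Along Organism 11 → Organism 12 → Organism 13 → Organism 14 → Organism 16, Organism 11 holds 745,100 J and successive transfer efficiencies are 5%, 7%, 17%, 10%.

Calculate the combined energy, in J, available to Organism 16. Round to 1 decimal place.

Via Organism 6: 1509000 × 0.1 × 0.2 × 0.12 × 0.07 = 253.512 J
Via Organism 11: 745100 × 0.05 × 0.07 × 0.17 × 0.1 = 44.33345 J
Total at Organism 16: 253.512 + 44.33345 = 297.84545 J

297.8 J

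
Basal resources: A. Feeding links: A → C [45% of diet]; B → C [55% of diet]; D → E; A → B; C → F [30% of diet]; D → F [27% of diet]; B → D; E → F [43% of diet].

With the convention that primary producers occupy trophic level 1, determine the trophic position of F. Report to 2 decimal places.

B: 1 + 1 = 2
C: 1 + (0.45×1 + 0.55×2) = 2.55
D: 1 + 2 = 3
E: 1 + 3 = 4
F: 1 + (0.43×4 + 0.3×2.55 + 0.27×3) = 4.295

4.30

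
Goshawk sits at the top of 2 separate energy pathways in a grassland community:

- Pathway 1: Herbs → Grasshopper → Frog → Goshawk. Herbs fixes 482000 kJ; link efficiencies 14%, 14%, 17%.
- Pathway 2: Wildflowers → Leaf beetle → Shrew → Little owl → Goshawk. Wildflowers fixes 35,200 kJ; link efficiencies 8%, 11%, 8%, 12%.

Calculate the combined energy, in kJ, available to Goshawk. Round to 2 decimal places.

1609.00 kJ

Pathway 1: 482000 × 0.14 × 0.14 × 0.17 = 1606.024 kJ
Pathway 2: 35200 × 0.08 × 0.11 × 0.08 × 0.12 = 2.973696 kJ
Total at Goshawk: 1606.024 + 2.973696 = 1608.997696 kJ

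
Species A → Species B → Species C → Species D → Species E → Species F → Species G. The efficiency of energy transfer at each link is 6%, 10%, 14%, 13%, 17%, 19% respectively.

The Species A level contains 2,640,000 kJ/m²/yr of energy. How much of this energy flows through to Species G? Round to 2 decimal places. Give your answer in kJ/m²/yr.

Species B: 2640000 × 0.06 = 158400 kJ/m²/yr
Species C: 158400 × 0.1 = 15840 kJ/m²/yr
Species D: 15840 × 0.14 = 2217.6 kJ/m²/yr
Species E: 2217.6 × 0.13 = 288.288 kJ/m²/yr
Species F: 288.288 × 0.17 = 49.00896 kJ/m²/yr
Species G: 49.00896 × 0.19 = 9.3117024 kJ/m²/yr

9.31 kJ/m²/yr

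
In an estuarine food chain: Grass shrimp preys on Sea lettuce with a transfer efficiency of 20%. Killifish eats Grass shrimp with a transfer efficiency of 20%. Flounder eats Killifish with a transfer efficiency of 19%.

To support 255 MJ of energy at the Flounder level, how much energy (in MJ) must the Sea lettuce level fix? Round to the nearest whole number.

33553 MJ

Cumulative transfer efficiency: 0.2 × 0.2 × 0.19 = 0.0076
Sea lettuce energy = 255 / 0.0076 = 33553 MJ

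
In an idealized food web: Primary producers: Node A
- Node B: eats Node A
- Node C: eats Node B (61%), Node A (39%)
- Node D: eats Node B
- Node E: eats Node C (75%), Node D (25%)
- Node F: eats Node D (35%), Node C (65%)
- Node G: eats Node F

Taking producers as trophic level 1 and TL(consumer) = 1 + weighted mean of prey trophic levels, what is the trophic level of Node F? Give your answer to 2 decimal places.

Node B: 1 + 1 = 2
Node C: 1 + (0.61×2 + 0.39×1) = 2.61
Node D: 1 + 2 = 3
Node E: 1 + (0.75×2.61 + 0.25×3) = 3.7075
Node F: 1 + (0.35×3 + 0.65×2.61) = 3.7465
Node G: 1 + 3.7465 = 4.7465

3.75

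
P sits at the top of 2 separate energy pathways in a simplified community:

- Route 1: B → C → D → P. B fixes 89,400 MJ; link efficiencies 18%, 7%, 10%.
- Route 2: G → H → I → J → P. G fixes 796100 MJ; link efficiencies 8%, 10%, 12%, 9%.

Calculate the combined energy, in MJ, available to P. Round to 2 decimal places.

Route 1: 89400 × 0.18 × 0.07 × 0.1 = 112.644 MJ
Route 2: 796100 × 0.08 × 0.1 × 0.12 × 0.09 = 68.78304 MJ
Total at P: 112.644 + 68.78304 = 181.42704 MJ

181.43 MJ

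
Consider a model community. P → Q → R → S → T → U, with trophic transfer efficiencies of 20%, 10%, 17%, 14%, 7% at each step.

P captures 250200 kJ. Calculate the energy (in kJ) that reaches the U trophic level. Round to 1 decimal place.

8.3 kJ

Q: 250200 × 0.2 = 50040 kJ
R: 50040 × 0.1 = 5004 kJ
S: 5004 × 0.17 = 850.68 kJ
T: 850.68 × 0.14 = 119.0952 kJ
U: 119.0952 × 0.07 = 8.336664 kJ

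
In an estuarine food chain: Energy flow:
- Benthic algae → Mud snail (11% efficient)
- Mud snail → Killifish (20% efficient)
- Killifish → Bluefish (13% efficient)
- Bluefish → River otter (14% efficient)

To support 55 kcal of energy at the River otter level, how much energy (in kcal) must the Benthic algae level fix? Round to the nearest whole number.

137363 kcal

Cumulative transfer efficiency: 0.11 × 0.2 × 0.13 × 0.14 = 0.0004004
Benthic algae energy = 55 / 0.0004004 = 137363 kcal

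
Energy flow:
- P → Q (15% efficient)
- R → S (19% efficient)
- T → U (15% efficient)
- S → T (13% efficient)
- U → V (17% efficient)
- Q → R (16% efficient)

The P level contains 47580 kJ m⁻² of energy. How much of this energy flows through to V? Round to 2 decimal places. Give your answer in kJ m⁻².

Q: 47580 × 0.15 = 7137 kJ m⁻²
R: 7137 × 0.16 = 1141.92 kJ m⁻²
S: 1141.92 × 0.19 = 216.9648 kJ m⁻²
T: 216.9648 × 0.13 = 28.205424 kJ m⁻²
U: 28.205424 × 0.15 = 4.2308136 kJ m⁻²
V: 4.2308136 × 0.17 = 0.719238312 kJ m⁻²

0.72 kJ m⁻²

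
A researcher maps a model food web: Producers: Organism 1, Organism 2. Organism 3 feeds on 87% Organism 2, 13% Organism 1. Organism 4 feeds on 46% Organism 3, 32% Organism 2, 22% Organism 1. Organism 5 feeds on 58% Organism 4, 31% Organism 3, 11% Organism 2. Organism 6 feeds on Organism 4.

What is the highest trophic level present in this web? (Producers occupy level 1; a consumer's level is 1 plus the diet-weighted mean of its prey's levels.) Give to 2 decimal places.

3.46

Organism 3: 1 + (0.87×1 + 0.13×1) = 2
Organism 4: 1 + (0.46×2 + 0.32×1 + 0.22×1) = 2.46
Organism 5: 1 + (0.58×2.46 + 0.31×2 + 0.11×1) = 3.1568
Organism 6: 1 + 2.46 = 3.46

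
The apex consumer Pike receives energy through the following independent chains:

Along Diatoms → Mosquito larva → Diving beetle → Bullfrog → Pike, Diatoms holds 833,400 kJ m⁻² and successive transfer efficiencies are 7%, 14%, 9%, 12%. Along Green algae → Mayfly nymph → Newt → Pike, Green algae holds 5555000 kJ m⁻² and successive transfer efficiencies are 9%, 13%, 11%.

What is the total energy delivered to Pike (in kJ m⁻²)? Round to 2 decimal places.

7237.49 kJ m⁻²

Via Diatoms: 833400 × 0.07 × 0.14 × 0.09 × 0.12 = 88.207056 kJ m⁻²
Via Green algae: 5555000 × 0.09 × 0.13 × 0.11 = 7149.285 kJ m⁻²
Total at Pike: 88.207056 + 7149.285 = 7237.492056 kJ m⁻²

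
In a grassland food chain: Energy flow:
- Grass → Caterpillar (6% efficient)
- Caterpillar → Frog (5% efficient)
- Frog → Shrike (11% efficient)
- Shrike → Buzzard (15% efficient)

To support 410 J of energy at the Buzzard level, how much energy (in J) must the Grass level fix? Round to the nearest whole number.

8282828 J

Cumulative transfer efficiency: 0.06 × 0.05 × 0.11 × 0.15 = 0.0000495
Grass energy = 410 / 0.0000495 = 8282828 J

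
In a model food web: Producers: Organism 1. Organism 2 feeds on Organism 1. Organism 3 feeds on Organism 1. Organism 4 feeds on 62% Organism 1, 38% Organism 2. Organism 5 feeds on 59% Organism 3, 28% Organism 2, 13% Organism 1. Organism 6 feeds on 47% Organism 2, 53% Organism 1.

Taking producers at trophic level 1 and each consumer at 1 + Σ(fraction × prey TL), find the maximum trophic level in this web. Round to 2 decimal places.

2.87

Organism 2: 1 + 1 = 2
Organism 3: 1 + 1 = 2
Organism 4: 1 + (0.62×1 + 0.38×2) = 2.38
Organism 5: 1 + (0.59×2 + 0.28×2 + 0.13×1) = 2.87
Organism 6: 1 + (0.47×2 + 0.53×1) = 2.47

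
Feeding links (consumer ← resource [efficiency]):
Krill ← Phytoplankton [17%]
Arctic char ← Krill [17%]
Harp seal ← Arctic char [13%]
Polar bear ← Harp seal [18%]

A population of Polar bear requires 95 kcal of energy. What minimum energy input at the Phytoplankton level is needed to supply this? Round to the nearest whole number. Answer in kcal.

140479 kcal

Cumulative transfer efficiency: 0.17 × 0.17 × 0.13 × 0.18 = 0.00067626
Phytoplankton energy = 95 / 0.00067626 = 140479 kcal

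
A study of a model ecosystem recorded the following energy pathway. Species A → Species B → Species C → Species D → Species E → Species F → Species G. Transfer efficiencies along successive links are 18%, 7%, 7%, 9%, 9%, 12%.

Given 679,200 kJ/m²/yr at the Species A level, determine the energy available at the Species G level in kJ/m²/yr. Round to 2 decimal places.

0.58 kJ/m²/yr

Species B: 679200 × 0.18 = 122256 kJ/m²/yr
Species C: 122256 × 0.07 = 8557.92 kJ/m²/yr
Species D: 8557.92 × 0.07 = 599.0544 kJ/m²/yr
Species E: 599.0544 × 0.09 = 53.914896 kJ/m²/yr
Species F: 53.914896 × 0.09 = 4.85234064 kJ/m²/yr
Species G: 4.85234064 × 0.12 = 0.5822808768 kJ/m²/yr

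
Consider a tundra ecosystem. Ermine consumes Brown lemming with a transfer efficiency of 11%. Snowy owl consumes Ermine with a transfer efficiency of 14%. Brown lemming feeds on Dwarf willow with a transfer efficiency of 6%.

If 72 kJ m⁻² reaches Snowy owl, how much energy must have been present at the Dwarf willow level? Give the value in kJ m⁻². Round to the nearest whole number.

Cumulative transfer efficiency: 0.06 × 0.11 × 0.14 = 0.000924
Dwarf willow energy = 72 / 0.000924 = 77922 kJ m⁻²

77922 kJ m⁻²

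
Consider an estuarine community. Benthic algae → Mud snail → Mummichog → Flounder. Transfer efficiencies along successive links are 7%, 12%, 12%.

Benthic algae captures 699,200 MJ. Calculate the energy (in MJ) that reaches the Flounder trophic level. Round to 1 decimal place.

704.8 MJ

Mud snail: 699200 × 0.07 = 48944 MJ
Mummichog: 48944 × 0.12 = 5873.28 MJ
Flounder: 5873.28 × 0.12 = 704.7936 MJ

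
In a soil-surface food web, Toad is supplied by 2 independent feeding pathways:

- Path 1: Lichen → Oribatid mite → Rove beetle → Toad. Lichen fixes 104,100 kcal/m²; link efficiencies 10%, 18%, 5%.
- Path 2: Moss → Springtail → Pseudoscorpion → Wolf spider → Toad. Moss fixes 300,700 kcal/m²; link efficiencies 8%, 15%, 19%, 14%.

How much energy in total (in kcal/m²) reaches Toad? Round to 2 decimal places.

189.67 kcal/m²

Path 1: 104100 × 0.1 × 0.18 × 0.05 = 93.69 kcal/m²
Path 2: 300700 × 0.08 × 0.15 × 0.19 × 0.14 = 95.98344 kcal/m²
Total at Toad: 93.69 + 95.98344 = 189.67344 kcal/m²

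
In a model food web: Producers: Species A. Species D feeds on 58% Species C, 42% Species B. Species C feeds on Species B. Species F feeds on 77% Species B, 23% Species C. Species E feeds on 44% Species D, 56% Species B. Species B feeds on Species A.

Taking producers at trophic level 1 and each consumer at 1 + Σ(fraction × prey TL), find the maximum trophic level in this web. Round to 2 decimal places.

3.70

Species B: 1 + 1 = 2
Species C: 1 + 2 = 3
Species D: 1 + (0.58×3 + 0.42×2) = 3.58
Species E: 1 + (0.44×3.58 + 0.56×2) = 3.6952
Species F: 1 + (0.77×2 + 0.23×3) = 3.23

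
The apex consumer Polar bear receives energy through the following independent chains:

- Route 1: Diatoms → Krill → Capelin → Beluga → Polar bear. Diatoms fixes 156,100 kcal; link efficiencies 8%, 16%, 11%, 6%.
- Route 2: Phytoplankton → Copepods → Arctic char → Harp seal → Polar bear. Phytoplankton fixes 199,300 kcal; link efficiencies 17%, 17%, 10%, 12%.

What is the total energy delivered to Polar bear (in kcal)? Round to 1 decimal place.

82.3 kcal

Route 1: 156100 × 0.08 × 0.16 × 0.11 × 0.06 = 13.187328 kcal
Route 2: 199300 × 0.17 × 0.17 × 0.1 × 0.12 = 69.11724 kcal
Total at Polar bear: 13.187328 + 69.11724 = 82.304568 kcal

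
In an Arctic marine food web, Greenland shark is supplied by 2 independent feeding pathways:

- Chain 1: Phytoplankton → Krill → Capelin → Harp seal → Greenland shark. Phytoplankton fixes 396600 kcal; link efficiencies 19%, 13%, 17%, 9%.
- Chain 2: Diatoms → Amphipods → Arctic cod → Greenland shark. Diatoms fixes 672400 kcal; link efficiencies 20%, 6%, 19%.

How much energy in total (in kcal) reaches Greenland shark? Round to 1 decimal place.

Chain 1: 396600 × 0.19 × 0.13 × 0.17 × 0.09 = 149.879106 kcal
Chain 2: 672400 × 0.2 × 0.06 × 0.19 = 1533.072 kcal
Total at Greenland shark: 149.879106 + 1533.072 = 1682.951106 kcal

1683.0 kcal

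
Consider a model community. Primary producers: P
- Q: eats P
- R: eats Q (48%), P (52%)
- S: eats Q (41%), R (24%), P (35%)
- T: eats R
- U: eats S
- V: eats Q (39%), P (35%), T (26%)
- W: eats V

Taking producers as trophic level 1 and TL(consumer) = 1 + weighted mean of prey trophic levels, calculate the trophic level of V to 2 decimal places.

3.03

Q: 1 + 1 = 2
R: 1 + (0.48×2 + 0.52×1) = 2.48
S: 1 + (0.41×2 + 0.24×2.48 + 0.35×1) = 2.7652
T: 1 + 2.48 = 3.48
U: 1 + 2.7652 = 3.7652
V: 1 + (0.39×2 + 0.35×1 + 0.26×3.48) = 3.0348
W: 1 + 3.0348 = 4.0348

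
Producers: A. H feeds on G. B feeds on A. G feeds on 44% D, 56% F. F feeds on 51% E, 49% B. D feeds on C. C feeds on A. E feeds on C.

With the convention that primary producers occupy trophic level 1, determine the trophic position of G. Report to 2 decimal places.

B: 1 + 1 = 2
C: 1 + 1 = 2
D: 1 + 2 = 3
E: 1 + 2 = 3
F: 1 + (0.51×3 + 0.49×2) = 3.51
G: 1 + (0.44×3 + 0.56×3.51) = 4.2856
H: 1 + 4.2856 = 5.2856

4.29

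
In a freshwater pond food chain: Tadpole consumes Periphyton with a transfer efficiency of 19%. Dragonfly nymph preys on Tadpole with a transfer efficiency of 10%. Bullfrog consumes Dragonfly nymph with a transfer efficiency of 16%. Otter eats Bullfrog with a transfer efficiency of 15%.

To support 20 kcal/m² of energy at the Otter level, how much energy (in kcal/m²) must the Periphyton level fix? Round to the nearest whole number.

Cumulative transfer efficiency: 0.19 × 0.1 × 0.16 × 0.15 = 0.000456
Periphyton energy = 20 / 0.000456 = 43860 kcal/m²

43860 kcal/m²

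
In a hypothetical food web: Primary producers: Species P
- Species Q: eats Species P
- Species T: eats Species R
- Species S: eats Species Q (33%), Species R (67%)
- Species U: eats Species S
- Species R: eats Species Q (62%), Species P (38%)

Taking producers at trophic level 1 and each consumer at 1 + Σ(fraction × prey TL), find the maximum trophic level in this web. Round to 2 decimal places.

Species Q: 1 + 1 = 2
Species R: 1 + (0.62×2 + 0.38×1) = 2.62
Species S: 1 + (0.33×2 + 0.67×2.62) = 3.4154
Species T: 1 + 2.62 = 3.62
Species U: 1 + 3.4154 = 4.4154

4.42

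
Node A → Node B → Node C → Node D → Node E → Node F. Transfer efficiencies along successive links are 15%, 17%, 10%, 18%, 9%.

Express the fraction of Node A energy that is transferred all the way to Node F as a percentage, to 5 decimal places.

Product of link efficiencies: 0.15 × 0.17 × 0.1 × 0.18 × 0.09 = 0.00004131
As a percentage: 0.00004131 × 100 = 0.00413%

0.00413%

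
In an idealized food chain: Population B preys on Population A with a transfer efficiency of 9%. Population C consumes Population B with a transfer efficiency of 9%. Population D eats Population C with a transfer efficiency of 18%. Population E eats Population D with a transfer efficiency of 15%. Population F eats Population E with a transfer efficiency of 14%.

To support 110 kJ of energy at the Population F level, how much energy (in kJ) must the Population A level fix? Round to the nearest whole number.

Cumulative transfer efficiency: 0.09 × 0.09 × 0.18 × 0.15 × 0.14 = 0.000030618
Population A energy = 110 / 0.000030618 = 3592658 kJ

3592658 kJ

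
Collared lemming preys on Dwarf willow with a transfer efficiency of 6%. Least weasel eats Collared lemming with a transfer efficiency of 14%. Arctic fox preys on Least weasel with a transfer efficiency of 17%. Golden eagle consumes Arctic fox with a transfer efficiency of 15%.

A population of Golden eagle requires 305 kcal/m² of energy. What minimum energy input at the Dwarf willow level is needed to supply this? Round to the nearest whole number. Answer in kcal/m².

Cumulative transfer efficiency: 0.06 × 0.14 × 0.17 × 0.15 = 0.0002142
Dwarf willow energy = 305 / 0.0002142 = 1423903 kcal/m²

1423903 kcal/m²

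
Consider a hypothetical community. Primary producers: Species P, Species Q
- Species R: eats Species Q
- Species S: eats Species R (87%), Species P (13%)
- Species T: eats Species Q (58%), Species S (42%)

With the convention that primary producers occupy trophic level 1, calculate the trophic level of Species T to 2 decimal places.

2.79

Species R: 1 + 1 = 2
Species S: 1 + (0.87×2 + 0.13×1) = 2.87
Species T: 1 + (0.58×1 + 0.42×2.87) = 2.7854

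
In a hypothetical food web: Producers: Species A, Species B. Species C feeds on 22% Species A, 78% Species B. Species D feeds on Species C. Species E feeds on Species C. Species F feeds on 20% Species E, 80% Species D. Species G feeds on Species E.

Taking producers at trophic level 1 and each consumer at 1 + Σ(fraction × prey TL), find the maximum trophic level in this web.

Species C: 1 + (0.22×1 + 0.78×1) = 2
Species D: 1 + 2 = 3
Species E: 1 + 2 = 3
Species F: 1 + (0.2×3 + 0.8×3) = 4
Species G: 1 + 3 = 4

4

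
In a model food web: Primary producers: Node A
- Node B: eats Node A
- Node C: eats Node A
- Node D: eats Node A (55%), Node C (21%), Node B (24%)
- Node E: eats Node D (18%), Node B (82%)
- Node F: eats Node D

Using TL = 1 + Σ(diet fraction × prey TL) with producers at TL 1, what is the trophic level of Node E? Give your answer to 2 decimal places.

3.08

Node B: 1 + 1 = 2
Node C: 1 + 1 = 2
Node D: 1 + (0.55×1 + 0.21×2 + 0.24×2) = 2.45
Node E: 1 + (0.18×2.45 + 0.82×2) = 3.081
Node F: 1 + 2.45 = 3.45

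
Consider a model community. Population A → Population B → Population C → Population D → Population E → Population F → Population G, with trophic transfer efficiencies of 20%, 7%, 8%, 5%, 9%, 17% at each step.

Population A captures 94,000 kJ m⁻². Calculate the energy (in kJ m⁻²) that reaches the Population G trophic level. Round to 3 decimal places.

Population B: 94000 × 0.2 = 18800 kJ m⁻²
Population C: 18800 × 0.07 = 1316 kJ m⁻²
Population D: 1316 × 0.08 = 105.28 kJ m⁻²
Population E: 105.28 × 0.05 = 5.264 kJ m⁻²
Population F: 5.264 × 0.09 = 0.47376 kJ m⁻²
Population G: 0.47376 × 0.17 = 0.0805392 kJ m⁻²

0.081 kJ m⁻²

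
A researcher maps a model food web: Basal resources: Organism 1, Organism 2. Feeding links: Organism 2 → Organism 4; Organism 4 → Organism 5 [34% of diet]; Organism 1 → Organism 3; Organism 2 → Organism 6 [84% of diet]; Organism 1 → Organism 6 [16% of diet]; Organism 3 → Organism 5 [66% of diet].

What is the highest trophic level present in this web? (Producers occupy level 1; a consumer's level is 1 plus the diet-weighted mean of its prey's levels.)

Organism 3: 1 + 1 = 2
Organism 4: 1 + 1 = 2
Organism 5: 1 + (0.66×2 + 0.34×2) = 3
Organism 6: 1 + (0.16×1 + 0.84×1) = 2

3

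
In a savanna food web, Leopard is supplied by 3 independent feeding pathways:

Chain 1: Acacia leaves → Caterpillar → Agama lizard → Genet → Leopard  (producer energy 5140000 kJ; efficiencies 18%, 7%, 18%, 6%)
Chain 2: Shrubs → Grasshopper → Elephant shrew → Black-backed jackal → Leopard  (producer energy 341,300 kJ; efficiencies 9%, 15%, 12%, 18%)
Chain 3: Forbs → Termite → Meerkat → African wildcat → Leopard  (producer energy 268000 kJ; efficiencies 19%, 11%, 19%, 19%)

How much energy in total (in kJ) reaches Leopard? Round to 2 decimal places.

Chain 1: 5140000 × 0.18 × 0.07 × 0.18 × 0.06 = 699.4512 kJ
Chain 2: 341300 × 0.09 × 0.15 × 0.12 × 0.18 = 99.52308 kJ
Chain 3: 268000 × 0.19 × 0.11 × 0.19 × 0.19 = 202.20332 kJ
Total at Leopard: 699.4512 + 99.52308 + 202.20332 = 1001.1776 kJ

1001.18 kJ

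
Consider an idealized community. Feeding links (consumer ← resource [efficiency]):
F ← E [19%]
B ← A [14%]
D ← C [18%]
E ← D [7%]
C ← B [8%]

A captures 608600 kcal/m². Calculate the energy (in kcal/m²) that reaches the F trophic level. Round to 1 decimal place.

B: 608600 × 0.14 = 85204 kcal/m²
C: 85204 × 0.08 = 6816.32 kcal/m²
D: 6816.32 × 0.18 = 1226.9376 kcal/m²
E: 1226.9376 × 0.07 = 85.885632 kcal/m²
F: 85.885632 × 0.19 = 16.31827008 kcal/m²

16.3 kcal/m²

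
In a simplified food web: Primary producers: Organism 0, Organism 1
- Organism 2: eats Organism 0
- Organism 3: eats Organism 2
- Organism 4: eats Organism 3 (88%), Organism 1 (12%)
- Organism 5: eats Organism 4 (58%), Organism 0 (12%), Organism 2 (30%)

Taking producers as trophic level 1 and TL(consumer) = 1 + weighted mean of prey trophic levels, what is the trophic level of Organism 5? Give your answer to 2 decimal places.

3.90

Organism 2: 1 + 1 = 2
Organism 3: 1 + 2 = 3
Organism 4: 1 + (0.88×3 + 0.12×1) = 3.76
Organism 5: 1 + (0.58×3.76 + 0.12×1 + 0.3×2) = 3.9008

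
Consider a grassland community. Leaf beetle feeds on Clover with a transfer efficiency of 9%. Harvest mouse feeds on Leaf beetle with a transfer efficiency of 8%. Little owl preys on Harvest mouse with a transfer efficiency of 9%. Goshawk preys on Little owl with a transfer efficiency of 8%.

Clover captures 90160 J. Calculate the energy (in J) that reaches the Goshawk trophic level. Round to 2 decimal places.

4.67 J

Leaf beetle: 90160 × 0.09 = 8114.4 J
Harvest mouse: 8114.4 × 0.08 = 649.152 J
Little owl: 649.152 × 0.09 = 58.42368 J
Goshawk: 58.42368 × 0.08 = 4.6738944 J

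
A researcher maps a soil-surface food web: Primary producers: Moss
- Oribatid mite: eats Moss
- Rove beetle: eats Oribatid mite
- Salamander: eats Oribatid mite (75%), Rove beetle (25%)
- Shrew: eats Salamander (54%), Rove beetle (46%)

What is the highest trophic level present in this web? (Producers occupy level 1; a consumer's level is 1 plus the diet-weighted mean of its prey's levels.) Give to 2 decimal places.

Oribatid mite: 1 + 1 = 2
Rove beetle: 1 + 2 = 3
Salamander: 1 + (0.75×2 + 0.25×3) = 3.25
Shrew: 1 + (0.54×3.25 + 0.46×3) = 4.135

4.14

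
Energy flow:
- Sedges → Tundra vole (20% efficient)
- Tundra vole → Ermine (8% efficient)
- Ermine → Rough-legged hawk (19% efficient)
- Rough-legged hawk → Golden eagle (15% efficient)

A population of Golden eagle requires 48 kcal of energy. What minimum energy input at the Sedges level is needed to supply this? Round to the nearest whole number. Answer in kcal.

105263 kcal

Cumulative transfer efficiency: 0.2 × 0.08 × 0.19 × 0.15 = 0.000456
Sedges energy = 48 / 0.000456 = 105263 kcal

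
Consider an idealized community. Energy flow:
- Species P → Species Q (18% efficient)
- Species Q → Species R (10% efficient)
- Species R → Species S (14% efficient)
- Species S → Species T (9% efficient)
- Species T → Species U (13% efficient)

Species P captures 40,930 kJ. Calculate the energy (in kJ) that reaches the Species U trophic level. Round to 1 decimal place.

Species Q: 40930 × 0.18 = 7367.4 kJ
Species R: 7367.4 × 0.1 = 736.74 kJ
Species S: 736.74 × 0.14 = 103.1436 kJ
Species T: 103.1436 × 0.09 = 9.282924 kJ
Species U: 9.282924 × 0.13 = 1.20678012 kJ

1.2 kJ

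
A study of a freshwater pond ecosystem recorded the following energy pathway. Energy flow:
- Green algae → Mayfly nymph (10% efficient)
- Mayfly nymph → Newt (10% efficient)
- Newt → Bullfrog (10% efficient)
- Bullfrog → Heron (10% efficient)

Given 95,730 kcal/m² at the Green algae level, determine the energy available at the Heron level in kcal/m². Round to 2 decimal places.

Mayfly nymph: 95730 × 0.1 = 9573 kcal/m²
Newt: 9573 × 0.1 = 957.3 kcal/m²
Bullfrog: 957.3 × 0.1 = 95.73 kcal/m²
Heron: 95.73 × 0.1 = 9.573 kcal/m²

9.57 kcal/m²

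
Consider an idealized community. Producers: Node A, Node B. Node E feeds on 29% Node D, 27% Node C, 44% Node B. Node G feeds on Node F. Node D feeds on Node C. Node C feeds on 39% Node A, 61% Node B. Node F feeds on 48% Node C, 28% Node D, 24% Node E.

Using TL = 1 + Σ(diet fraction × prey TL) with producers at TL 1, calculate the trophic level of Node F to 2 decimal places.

3.48

Node C: 1 + (0.39×1 + 0.61×1) = 2
Node D: 1 + 2 = 3
Node E: 1 + (0.29×3 + 0.27×2 + 0.44×1) = 2.85
Node F: 1 + (0.48×2 + 0.28×3 + 0.24×2.85) = 3.484
Node G: 1 + 3.484 = 4.484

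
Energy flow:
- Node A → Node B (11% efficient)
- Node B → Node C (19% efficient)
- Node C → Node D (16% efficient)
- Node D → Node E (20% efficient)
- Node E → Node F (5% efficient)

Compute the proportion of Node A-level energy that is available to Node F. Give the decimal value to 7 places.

0.0000334

Product of link efficiencies: 0.11 × 0.19 × 0.16 × 0.2 × 0.05 = 0.00003344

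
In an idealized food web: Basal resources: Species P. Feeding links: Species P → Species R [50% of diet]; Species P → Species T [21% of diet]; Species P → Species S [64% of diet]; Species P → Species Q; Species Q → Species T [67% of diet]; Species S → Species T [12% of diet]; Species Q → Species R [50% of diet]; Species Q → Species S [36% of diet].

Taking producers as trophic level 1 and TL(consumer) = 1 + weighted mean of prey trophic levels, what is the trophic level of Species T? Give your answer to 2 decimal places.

Species Q: 1 + 1 = 2
Species R: 1 + (0.5×1 + 0.5×2) = 2.5
Species S: 1 + (0.64×1 + 0.36×2) = 2.36
Species T: 1 + (0.21×1 + 0.12×2.36 + 0.67×2) = 2.8332

2.83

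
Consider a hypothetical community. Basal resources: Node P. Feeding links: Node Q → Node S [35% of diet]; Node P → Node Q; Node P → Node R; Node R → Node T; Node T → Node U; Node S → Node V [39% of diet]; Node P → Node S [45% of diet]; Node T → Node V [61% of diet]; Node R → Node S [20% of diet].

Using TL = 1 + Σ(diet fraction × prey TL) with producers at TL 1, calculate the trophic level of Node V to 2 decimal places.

Node Q: 1 + 1 = 2
Node R: 1 + 1 = 2
Node S: 1 + (0.45×1 + 0.2×2 + 0.35×2) = 2.55
Node T: 1 + 2 = 3
Node U: 1 + 3 = 4
Node V: 1 + (0.39×2.55 + 0.61×3) = 3.8245

3.82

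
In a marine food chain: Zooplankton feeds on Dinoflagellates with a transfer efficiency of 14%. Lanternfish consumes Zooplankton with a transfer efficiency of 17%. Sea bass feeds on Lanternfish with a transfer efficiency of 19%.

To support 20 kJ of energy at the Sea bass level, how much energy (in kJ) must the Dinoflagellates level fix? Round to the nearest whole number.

4423 kJ

Cumulative transfer efficiency: 0.14 × 0.17 × 0.19 = 0.004522
Dinoflagellates energy = 20 / 0.004522 = 4423 kJ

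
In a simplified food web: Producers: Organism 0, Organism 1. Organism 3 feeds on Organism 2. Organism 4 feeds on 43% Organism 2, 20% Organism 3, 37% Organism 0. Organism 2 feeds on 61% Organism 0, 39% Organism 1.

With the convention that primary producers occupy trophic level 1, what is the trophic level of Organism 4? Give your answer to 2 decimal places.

2.83

Organism 2: 1 + (0.61×1 + 0.39×1) = 2
Organism 3: 1 + 2 = 3
Organism 4: 1 + (0.43×2 + 0.2×3 + 0.37×1) = 2.83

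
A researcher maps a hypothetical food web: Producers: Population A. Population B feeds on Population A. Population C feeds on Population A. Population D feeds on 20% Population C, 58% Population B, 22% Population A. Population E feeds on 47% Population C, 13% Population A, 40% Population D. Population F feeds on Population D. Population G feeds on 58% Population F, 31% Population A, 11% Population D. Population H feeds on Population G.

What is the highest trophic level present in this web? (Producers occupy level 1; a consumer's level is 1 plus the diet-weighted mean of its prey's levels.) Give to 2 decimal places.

4.81

Population B: 1 + 1 = 2
Population C: 1 + 1 = 2
Population D: 1 + (0.2×2 + 0.58×2 + 0.22×1) = 2.78
Population E: 1 + (0.47×2 + 0.13×1 + 0.4×2.78) = 3.182
Population F: 1 + 2.78 = 3.78
Population G: 1 + (0.58×3.78 + 0.31×1 + 0.11×2.78) = 3.8082
Population H: 1 + 3.8082 = 4.8082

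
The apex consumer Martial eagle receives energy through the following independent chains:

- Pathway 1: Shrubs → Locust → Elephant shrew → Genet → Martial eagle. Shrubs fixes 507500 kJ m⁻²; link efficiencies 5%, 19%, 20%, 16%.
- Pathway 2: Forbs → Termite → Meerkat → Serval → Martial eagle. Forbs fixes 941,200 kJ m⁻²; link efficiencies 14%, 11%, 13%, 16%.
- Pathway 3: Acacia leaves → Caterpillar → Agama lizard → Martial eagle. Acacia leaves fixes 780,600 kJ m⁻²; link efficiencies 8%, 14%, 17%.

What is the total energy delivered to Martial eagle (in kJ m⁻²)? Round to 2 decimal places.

Pathway 1: 507500 × 0.05 × 0.19 × 0.2 × 0.16 = 154.28 kJ m⁻²
Pathway 2: 941200 × 0.14 × 0.11 × 0.13 × 0.16 = 301.485184 kJ m⁻²
Pathway 3: 780600 × 0.08 × 0.14 × 0.17 = 1486.2624 kJ m⁻²
Total at Martial eagle: 154.28 + 301.485184 + 1486.2624 = 1942.027584 kJ m⁻²

1942.03 kJ m⁻²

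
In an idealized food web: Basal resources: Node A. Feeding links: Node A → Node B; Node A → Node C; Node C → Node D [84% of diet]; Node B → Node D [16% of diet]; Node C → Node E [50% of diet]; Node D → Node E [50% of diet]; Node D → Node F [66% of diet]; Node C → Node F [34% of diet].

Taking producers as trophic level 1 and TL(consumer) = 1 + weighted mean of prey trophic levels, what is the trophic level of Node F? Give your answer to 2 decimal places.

3.66

Node B: 1 + 1 = 2
Node C: 1 + 1 = 2
Node D: 1 + (0.84×2 + 0.16×2) = 3
Node E: 1 + (0.5×2 + 0.5×3) = 3.5
Node F: 1 + (0.66×3 + 0.34×2) = 3.66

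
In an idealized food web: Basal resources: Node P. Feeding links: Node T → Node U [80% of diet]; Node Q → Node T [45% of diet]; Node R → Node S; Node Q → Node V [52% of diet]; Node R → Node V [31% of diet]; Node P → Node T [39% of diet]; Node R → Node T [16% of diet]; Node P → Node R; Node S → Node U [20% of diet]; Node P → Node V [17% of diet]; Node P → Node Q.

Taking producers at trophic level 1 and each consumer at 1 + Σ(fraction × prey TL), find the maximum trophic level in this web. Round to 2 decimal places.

Node Q: 1 + 1 = 2
Node R: 1 + 1 = 2
Node S: 1 + 2 = 3
Node T: 1 + (0.39×1 + 0.16×2 + 0.45×2) = 2.61
Node U: 1 + (0.2×3 + 0.8×2.61) = 3.688
Node V: 1 + (0.31×2 + 0.17×1 + 0.52×2) = 2.83

3.69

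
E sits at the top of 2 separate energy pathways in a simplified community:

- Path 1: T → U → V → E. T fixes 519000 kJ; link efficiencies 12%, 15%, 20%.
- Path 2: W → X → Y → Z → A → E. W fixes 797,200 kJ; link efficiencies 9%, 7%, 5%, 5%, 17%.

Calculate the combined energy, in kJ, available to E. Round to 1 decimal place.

Path 1: 519000 × 0.12 × 0.15 × 0.2 = 1868.4 kJ
Path 2: 797200 × 0.09 × 0.07 × 0.05 × 0.05 × 0.17 = 2.134503 kJ
Total at E: 1868.4 + 2.134503 = 1870.534503 kJ

1870.5 kJ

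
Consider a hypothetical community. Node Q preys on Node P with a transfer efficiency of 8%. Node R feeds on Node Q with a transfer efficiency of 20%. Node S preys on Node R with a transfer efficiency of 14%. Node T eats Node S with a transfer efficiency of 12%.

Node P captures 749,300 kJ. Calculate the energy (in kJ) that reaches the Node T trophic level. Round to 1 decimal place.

Node Q: 749300 × 0.08 = 59944 kJ
Node R: 59944 × 0.2 = 11988.8 kJ
Node S: 11988.8 × 0.14 = 1678.432 kJ
Node T: 1678.432 × 0.12 = 201.41184 kJ

201.4 kJ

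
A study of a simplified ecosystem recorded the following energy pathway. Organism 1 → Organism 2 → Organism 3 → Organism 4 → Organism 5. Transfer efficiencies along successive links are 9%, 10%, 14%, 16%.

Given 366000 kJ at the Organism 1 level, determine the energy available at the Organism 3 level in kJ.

3294 kJ

Organism 2: 366000 × 0.09 = 32940 kJ
Organism 3: 32940 × 0.1 = 3294 kJ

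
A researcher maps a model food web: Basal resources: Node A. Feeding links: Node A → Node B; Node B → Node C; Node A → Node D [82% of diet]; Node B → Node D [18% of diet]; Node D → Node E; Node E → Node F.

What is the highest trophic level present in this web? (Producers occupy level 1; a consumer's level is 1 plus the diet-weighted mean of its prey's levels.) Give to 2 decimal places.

Node B: 1 + 1 = 2
Node C: 1 + 2 = 3
Node D: 1 + (0.82×1 + 0.18×2) = 2.18
Node E: 1 + 2.18 = 3.18
Node F: 1 + 3.18 = 4.18

4.18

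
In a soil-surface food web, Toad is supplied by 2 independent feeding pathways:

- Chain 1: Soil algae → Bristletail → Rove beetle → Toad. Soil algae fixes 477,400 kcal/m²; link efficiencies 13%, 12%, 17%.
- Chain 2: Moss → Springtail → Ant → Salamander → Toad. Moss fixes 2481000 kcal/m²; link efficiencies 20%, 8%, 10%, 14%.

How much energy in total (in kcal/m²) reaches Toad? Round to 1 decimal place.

1821.8 kcal/m²

Chain 1: 477400 × 0.13 × 0.12 × 0.17 = 1266.0648 kcal/m²
Chain 2: 2481000 × 0.2 × 0.08 × 0.1 × 0.14 = 555.744 kcal/m²
Total at Toad: 1266.0648 + 555.744 = 1821.8088 kcal/m²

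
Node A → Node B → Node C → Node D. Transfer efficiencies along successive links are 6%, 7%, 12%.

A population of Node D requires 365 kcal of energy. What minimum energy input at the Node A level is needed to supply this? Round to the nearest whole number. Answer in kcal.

Cumulative transfer efficiency: 0.06 × 0.07 × 0.12 = 0.000504
Node A energy = 365 / 0.000504 = 724206 kcal

724206 kcal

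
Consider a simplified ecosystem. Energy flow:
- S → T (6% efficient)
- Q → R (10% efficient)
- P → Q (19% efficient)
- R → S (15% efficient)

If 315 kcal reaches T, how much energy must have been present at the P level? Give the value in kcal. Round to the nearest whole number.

Cumulative transfer efficiency: 0.19 × 0.1 × 0.15 × 0.06 = 0.000171
P energy = 315 / 0.000171 = 1842105 kcal

1842105 kcal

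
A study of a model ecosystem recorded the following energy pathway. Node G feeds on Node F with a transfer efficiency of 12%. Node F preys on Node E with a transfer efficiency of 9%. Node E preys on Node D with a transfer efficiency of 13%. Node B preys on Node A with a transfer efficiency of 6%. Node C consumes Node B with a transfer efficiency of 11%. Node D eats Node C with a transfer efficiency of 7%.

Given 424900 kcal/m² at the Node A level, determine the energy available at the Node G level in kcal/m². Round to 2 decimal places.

0.28 kcal/m²

Node B: 424900 × 0.06 = 25494 kcal/m²
Node C: 25494 × 0.11 = 2804.34 kcal/m²
Node D: 2804.34 × 0.07 = 196.3038 kcal/m²
Node E: 196.3038 × 0.13 = 25.519494 kcal/m²
Node F: 25.519494 × 0.09 = 2.29675446 kcal/m²
Node G: 2.29675446 × 0.12 = 0.2756105352 kcal/m²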